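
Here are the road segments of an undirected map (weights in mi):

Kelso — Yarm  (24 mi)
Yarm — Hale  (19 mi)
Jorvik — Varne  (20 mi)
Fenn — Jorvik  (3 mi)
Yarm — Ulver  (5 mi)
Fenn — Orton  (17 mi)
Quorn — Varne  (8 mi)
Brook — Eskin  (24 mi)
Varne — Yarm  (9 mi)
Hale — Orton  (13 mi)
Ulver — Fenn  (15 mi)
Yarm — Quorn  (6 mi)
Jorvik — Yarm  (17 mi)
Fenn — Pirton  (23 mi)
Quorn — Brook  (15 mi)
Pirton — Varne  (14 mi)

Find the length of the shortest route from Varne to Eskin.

Running Dijkstra from Varne:
Varne: 0
Quorn: 8  (via Varne)
Yarm: 9  (via Varne)
Ulver: 14  (via Yarm)
Pirton: 14  (via Varne)
Jorvik: 20  (via Varne)
Brook: 23  (via Quorn)
Fenn: 23  (via Jorvik)
Hale: 28  (via Yarm)
Kelso: 33  (via Yarm)
Orton: 40  (via Fenn)
Eskin: 47  (via Brook)
Shortest route: Varne → Quorn → Brook → Eskin = 47 mi.

47 mi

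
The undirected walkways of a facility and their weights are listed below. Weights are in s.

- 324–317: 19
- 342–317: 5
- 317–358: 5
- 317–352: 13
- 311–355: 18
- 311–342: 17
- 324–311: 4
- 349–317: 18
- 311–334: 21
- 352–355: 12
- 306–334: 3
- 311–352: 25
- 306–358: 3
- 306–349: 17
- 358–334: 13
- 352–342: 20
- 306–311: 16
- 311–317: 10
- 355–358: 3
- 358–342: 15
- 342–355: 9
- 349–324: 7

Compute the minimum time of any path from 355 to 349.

Shortest distances from 355:
355: 0
358: 3  (via 355)
306: 6  (via 358)
317: 8  (via 358)
334: 9  (via 306)
342: 9  (via 355)
352: 12  (via 355)
311: 18  (via 355)
324: 22  (via 311)
349: 23  (via 306)
Shortest route: 355–358–306–349 = 23 s.

23 s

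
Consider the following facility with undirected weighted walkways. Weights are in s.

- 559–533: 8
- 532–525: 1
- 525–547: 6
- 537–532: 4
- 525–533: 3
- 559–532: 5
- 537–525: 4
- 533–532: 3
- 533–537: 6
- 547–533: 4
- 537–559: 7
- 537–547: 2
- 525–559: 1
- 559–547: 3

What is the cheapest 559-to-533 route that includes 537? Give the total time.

11 s

Best 559 to 537: 559 → 525 → 537 costing 5
Shortest 537→533: 537 → 533 = 6
Total via 537: 5 + 6 = 11 s.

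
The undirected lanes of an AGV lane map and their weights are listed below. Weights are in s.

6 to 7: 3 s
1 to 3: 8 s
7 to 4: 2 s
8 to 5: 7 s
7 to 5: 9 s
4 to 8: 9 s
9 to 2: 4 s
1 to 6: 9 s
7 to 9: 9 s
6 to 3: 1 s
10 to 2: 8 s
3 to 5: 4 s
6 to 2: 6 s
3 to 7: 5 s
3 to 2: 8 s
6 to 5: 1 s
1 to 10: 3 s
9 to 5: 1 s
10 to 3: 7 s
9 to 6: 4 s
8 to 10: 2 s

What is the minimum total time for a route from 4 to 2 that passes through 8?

19 s

Shortest 4→8: 4 → 8 = 9
Shortest 8→2: 8 → 10 → 2 = 10
Total via 8: 9 + 10 = 19 s.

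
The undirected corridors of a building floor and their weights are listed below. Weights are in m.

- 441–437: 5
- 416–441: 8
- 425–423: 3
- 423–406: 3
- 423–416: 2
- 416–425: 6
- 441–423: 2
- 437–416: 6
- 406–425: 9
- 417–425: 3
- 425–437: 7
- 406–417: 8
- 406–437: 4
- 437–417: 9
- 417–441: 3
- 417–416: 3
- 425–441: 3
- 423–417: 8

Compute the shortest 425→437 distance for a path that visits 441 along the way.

Best 425 to 441: 425–441 costing 3
Shortest 441→437: 441–437 = 5
Total via 441: 3 + 5 = 8 m.

8 m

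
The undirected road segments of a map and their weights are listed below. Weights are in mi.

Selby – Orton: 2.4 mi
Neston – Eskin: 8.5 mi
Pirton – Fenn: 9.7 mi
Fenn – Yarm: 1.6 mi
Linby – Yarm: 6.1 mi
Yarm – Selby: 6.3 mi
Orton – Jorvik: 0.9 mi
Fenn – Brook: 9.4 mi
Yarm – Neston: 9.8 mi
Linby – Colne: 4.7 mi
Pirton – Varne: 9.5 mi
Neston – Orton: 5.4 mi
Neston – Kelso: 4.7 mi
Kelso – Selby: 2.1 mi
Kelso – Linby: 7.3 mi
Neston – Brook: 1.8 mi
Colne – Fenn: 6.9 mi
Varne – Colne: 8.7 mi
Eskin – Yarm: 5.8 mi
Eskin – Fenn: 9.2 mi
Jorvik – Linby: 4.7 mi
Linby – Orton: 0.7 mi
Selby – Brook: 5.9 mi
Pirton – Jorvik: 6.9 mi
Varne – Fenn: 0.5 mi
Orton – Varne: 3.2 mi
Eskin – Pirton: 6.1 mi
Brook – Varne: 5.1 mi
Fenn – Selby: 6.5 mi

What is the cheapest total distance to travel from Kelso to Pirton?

Settle nodes by increasing distance from Kelso:
Kelso: 0
Selby: 2.1  (via Kelso)
Orton: 4.5  (via Selby)
Neston: 4.7  (via Kelso)
Linby: 5.2  (via Orton)
Jorvik: 5.4  (via Orton)
Brook: 6.5  (via Neston)
Varne: 7.7  (via Orton)
Fenn: 8.2  (via Varne)
Yarm: 8.4  (via Selby)
Colne: 9.9  (via Linby)
Pirton: 12.3  (via Jorvik)
Shortest route: Kelso–Selby–Orton–Jorvik–Pirton = 12.3 mi.

12.3 mi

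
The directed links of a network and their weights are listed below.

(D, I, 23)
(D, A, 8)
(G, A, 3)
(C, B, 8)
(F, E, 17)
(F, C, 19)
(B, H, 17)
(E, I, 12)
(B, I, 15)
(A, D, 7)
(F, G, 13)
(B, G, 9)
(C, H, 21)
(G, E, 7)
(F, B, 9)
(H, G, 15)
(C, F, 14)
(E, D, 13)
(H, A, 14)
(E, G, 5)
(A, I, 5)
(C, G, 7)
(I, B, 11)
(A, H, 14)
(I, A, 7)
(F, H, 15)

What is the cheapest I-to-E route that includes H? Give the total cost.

43

Shortest I→H: I–A–H = 21
Shortest H→E: H–G–E = 22
Total via H: 21 + 22 = 43.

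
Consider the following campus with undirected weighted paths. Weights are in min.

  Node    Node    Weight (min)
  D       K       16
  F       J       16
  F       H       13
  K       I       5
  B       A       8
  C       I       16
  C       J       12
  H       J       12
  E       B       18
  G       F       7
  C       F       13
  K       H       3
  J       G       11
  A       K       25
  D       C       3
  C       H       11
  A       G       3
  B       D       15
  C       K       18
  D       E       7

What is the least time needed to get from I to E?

26 min

Running Dijkstra from I:
I: 0
K: 5  (via I)
H: 8  (via K)
C: 16  (via I)
D: 19  (via C)
J: 20  (via H)
F: 21  (via H)
E: 26  (via D)
Shortest route: I–C–D–E = 26 min.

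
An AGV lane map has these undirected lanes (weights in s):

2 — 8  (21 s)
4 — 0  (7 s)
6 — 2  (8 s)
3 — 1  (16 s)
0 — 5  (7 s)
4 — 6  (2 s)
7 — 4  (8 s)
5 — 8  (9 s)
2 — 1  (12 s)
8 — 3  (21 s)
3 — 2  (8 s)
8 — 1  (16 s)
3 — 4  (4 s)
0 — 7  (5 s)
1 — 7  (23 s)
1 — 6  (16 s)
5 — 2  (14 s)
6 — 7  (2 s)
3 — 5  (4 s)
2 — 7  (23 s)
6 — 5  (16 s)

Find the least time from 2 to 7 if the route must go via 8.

42 s

Best 2 to 8: 2 → 8 costing 21
Best 8 to 7: 8 → 5 → 0 → 7 costing 21
Total via 8: 21 + 21 = 42 s.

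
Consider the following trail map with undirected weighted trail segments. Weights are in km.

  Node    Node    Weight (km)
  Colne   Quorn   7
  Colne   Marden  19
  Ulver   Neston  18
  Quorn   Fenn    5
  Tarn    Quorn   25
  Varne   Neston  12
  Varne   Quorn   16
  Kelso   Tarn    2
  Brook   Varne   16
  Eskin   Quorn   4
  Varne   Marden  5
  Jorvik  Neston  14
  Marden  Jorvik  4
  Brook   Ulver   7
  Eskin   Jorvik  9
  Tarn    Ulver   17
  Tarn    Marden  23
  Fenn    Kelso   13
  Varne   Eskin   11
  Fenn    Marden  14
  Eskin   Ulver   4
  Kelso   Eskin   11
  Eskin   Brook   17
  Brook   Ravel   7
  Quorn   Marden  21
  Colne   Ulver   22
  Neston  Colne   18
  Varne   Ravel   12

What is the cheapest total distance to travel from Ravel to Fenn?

27 km

Settle nodes by increasing distance from Ravel:
Ravel: 0
Brook: 7  (via Ravel)
Varne: 12  (via Ravel)
Ulver: 14  (via Brook)
Marden: 17  (via Varne)
Eskin: 18  (via Ulver)
Jorvik: 21  (via Marden)
Quorn: 22  (via Eskin)
Neston: 24  (via Varne)
Fenn: 27  (via Quorn)
Shortest route: Ravel–Brook–Ulver–Eskin–Quorn–Fenn = 27 km.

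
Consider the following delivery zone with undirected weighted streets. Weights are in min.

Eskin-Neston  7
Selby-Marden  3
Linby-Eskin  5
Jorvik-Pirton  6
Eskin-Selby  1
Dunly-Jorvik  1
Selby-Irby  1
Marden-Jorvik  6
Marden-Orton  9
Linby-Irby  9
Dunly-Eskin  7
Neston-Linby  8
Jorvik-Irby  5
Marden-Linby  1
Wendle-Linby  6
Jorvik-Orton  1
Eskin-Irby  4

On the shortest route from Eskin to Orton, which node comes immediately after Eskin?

Enumerating some paths:
Eskin → Selby → Irby → Jorvik → Orton: 1+1+5+1 = 8
Eskin → Dunly → Jorvik → Orton: 7+1+1 = 9
Cheapest is Eskin → Selby → Irby → Jorvik → Orton at 8 min.
So from Eskin the first move is to Selby.

Selby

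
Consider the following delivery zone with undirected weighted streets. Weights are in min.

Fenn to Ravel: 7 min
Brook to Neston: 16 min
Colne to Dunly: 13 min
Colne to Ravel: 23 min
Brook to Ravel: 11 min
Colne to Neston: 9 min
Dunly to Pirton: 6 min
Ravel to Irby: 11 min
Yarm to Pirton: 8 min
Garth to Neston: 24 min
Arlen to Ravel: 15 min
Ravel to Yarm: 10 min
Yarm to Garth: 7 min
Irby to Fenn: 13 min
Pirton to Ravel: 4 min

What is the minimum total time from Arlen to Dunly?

Settle nodes by increasing distance from Arlen:
Arlen: 0
Ravel: 15  (via Arlen)
Pirton: 19  (via Ravel)
Fenn: 22  (via Ravel)
Dunly: 25  (via Pirton)
Shortest route: Arlen → Ravel → Pirton → Dunly = 25 min.

25 min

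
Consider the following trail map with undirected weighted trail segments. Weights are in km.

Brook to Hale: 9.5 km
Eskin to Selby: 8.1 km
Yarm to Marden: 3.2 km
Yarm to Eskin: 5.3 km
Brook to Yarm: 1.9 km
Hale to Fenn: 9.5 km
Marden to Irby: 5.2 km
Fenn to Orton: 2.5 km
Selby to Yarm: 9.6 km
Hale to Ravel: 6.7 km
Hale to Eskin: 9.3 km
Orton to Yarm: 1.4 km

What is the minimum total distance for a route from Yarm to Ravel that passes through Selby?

33.7 km

Shortest Yarm→Selby: Yarm–Selby = 9.6
Shortest Selby→Ravel: Selby–Eskin–Hale–Ravel = 24.1
Total via Selby: 9.6 + 24.1 = 33.7 km.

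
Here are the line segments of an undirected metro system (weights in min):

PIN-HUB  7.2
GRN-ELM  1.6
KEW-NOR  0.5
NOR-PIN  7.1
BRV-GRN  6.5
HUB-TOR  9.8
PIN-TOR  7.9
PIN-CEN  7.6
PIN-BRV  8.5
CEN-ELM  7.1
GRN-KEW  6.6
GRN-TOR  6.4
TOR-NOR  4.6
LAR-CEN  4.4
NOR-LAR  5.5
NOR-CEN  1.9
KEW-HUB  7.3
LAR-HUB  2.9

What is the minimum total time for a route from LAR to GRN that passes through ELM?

Best LAR to ELM: LAR → CEN → ELM costing 11.5
Shortest ELM→GRN: ELM → GRN = 1.6
Total via ELM: 11.5 + 1.6 = 13.1 min.

13.1 min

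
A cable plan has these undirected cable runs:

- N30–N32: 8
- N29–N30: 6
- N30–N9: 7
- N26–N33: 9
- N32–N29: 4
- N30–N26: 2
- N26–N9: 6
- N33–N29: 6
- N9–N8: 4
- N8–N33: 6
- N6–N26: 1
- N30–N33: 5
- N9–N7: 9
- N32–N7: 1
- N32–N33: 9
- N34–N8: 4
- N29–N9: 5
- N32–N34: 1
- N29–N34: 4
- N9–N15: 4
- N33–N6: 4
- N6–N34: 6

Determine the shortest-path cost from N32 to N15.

13

Candidate routes:
N32–N34–N6–N26–N9–N15: 1+6+1+6+4 = 18
N32–N29–N9–N15: 4+5+4 = 13
N32–N7–N9–N15: 1+9+4 = 14
N32–N34–N29–N9–N15: 1+4+5+4 = 14
The minimum is 13 via N32–N29–N9–N15.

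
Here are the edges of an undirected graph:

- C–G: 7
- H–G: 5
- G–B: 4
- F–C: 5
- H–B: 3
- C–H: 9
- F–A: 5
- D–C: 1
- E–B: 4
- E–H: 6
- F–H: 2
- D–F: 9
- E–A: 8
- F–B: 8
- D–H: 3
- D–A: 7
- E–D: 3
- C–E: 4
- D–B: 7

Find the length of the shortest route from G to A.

Compare a few routes:
G - B - H - F - A: 4+3+2+5 = 14
G - C - D - A: 7+1+7 = 15
G - H - D - A: 5+3+7 = 15
G - H - F - A: 5+2+5 = 12
Cheapest is G - H - F - A at 12.

12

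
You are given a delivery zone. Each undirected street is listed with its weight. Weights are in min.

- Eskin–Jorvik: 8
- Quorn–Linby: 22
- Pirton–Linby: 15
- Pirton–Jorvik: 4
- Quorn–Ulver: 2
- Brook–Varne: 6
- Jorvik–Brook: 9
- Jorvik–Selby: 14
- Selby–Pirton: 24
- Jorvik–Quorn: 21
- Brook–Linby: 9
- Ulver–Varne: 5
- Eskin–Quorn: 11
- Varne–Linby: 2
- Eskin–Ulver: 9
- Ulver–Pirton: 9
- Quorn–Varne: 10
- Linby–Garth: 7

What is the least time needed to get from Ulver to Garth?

Enumerating some paths:
Ulver–Varne–Linby–Garth: 5+2+7 = 14
Ulver–Quorn–Varne–Linby–Garth: 2+10+2+7 = 21
The minimum is 14 min via Ulver–Varne–Linby–Garth.

14 min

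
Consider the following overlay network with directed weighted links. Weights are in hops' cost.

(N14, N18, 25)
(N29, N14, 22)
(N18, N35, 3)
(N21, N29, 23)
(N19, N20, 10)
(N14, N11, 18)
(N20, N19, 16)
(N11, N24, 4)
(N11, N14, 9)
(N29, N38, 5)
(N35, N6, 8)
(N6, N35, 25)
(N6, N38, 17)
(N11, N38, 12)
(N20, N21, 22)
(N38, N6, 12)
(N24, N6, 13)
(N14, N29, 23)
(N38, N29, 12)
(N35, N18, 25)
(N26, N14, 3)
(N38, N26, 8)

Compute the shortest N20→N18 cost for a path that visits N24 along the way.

146 hops' cost

Best N20 to N24: N20–N21–N29–N38–N26–N14–N11–N24 costing 83
Best N24 to N18: N24–N6–N35–N18 costing 63
Total via N24: 83 + 63 = 146 hops' cost.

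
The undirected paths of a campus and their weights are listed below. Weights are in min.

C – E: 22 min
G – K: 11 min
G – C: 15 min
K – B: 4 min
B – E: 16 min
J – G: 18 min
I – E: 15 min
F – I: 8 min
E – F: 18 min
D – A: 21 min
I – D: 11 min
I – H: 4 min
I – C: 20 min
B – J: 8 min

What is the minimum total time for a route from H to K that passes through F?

50 min

Best H to F: H–I–F costing 12
Shortest F→K: F–E–B–K = 38
Total via F: 12 + 38 = 50 min.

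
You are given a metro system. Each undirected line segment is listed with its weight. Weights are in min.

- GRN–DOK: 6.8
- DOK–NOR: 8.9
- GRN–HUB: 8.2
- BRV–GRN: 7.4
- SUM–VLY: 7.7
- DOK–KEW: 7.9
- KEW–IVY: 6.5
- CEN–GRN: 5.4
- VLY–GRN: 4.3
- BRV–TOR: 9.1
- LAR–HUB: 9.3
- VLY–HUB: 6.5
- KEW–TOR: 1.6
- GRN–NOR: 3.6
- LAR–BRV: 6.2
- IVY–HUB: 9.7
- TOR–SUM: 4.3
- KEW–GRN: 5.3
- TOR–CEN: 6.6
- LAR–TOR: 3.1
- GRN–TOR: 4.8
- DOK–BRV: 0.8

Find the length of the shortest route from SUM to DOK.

Enumerating some paths:
SUM - TOR - KEW - DOK: 4.3+1.6+7.9 = 13.8
SUM - TOR - LAR - BRV - DOK: 4.3+3.1+6.2+0.8 = 14.4
SUM - TOR - GRN - DOK: 4.3+4.8+6.8 = 15.9
SUM - TOR - BRV - DOK: 4.3+9.1+0.8 = 14.2
The minimum is 13.8 min via SUM - TOR - KEW - DOK.

13.8 min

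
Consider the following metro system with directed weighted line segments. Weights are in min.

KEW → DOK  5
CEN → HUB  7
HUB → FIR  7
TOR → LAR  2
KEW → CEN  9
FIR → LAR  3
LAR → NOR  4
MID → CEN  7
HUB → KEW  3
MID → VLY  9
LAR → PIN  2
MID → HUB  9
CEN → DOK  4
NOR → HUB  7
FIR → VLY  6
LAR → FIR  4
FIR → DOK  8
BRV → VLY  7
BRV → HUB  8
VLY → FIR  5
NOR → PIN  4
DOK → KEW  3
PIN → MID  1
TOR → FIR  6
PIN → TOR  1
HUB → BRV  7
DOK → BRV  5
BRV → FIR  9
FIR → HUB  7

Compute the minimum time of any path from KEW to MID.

25 min

Enumerating some paths:
KEW–DOK–BRV–VLY–FIR–LAR–PIN–MID: 5+5+7+5+3+2+1 = 28
KEW–CEN–HUB–FIR–LAR–PIN–MID: 9+7+7+3+2+1 = 29
KEW–DOK–BRV–FIR–LAR–PIN–MID: 5+5+9+3+2+1 = 25
Cheapest is KEW–DOK–BRV–FIR–LAR–PIN–MID at 25 min.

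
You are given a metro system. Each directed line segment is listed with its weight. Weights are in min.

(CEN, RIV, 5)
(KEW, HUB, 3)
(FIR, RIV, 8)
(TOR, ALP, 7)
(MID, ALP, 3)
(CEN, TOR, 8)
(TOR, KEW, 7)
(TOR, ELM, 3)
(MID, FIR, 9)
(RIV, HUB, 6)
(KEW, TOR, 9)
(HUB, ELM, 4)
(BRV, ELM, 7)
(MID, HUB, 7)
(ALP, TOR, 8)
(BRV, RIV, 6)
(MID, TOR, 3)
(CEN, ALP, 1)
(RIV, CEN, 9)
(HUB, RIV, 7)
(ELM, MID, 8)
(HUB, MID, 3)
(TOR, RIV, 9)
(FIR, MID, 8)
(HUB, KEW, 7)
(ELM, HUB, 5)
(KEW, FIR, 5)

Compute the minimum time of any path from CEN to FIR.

20 min

Shortest distances from CEN:
CEN: 0
ALP: 1  (via CEN)
RIV: 5  (via CEN)
TOR: 8  (via CEN)
ELM: 11  (via TOR)
HUB: 11  (via RIV)
MID: 14  (via HUB)
KEW: 15  (via TOR)
FIR: 20  (via KEW)
Shortest route: CEN → TOR → KEW → FIR = 20 min.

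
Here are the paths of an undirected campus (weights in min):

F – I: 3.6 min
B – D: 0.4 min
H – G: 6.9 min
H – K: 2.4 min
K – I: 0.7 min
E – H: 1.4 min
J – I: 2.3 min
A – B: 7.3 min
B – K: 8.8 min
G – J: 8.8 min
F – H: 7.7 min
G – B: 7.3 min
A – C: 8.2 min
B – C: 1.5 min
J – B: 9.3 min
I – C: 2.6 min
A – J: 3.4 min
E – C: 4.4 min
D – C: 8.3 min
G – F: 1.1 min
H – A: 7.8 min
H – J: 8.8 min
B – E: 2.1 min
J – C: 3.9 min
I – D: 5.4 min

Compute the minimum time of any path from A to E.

9.2 min

Shortest distances from A:
A: 0
J: 3.4  (via A)
I: 5.7  (via J)
K: 6.4  (via I)
B: 7.3  (via A)
C: 7.3  (via J)
D: 7.7  (via B)
H: 7.8  (via A)
E: 9.2  (via H)
Shortest route: A → H → E = 9.2 min.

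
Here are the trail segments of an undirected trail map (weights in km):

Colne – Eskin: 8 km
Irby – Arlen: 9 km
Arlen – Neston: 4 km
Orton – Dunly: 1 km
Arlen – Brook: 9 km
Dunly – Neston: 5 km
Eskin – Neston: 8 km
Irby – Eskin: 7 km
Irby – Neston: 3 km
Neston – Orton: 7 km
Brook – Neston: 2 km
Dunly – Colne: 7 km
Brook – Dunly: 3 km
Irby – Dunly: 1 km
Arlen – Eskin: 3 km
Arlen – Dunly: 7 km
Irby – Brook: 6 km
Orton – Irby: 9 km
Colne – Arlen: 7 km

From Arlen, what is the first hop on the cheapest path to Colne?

Enumerating some paths:
Arlen - Colne: 7 = 7
Arlen - Eskin - Colne: 3+8 = 11
The minimum is 7 km via Arlen - Colne.
So from Arlen the first move is to Colne.

Colne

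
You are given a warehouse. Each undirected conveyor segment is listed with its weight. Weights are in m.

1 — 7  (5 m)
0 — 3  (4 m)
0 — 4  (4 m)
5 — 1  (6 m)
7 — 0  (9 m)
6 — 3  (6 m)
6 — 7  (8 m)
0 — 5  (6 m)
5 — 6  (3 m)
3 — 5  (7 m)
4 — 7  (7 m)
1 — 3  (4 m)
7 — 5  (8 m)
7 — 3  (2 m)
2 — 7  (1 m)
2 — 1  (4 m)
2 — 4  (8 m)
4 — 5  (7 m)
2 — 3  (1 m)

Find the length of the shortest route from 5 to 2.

8 m

Candidate routes:
5 - 3 - 7 - 2: 7+2+1 = 10
5 - 7 - 2: 8+1 = 9
5 - 3 - 2: 7+1 = 8
5 - 6 - 3 - 2: 3+6+1 = 10
Cheapest is 5 - 3 - 2 at 8 m.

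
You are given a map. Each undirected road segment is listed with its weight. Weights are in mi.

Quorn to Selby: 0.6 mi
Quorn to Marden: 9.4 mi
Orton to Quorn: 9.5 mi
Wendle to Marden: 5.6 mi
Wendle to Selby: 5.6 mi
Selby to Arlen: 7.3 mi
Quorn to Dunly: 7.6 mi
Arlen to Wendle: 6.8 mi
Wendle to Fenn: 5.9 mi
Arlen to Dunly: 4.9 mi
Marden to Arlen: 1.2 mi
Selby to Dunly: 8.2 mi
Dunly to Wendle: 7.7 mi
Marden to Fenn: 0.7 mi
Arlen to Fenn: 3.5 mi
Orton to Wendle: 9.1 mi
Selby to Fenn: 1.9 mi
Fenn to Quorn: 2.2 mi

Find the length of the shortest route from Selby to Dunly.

Running Dijkstra from Selby:
Selby: 0
Quorn: 0.6  (via Selby)
Fenn: 1.9  (via Selby)
Marden: 2.6  (via Fenn)
Arlen: 3.8  (via Marden)
Wendle: 5.6  (via Selby)
Dunly: 8.2  (via Selby)
Shortest route: Selby → Dunly = 8.2 mi.

8.2 mi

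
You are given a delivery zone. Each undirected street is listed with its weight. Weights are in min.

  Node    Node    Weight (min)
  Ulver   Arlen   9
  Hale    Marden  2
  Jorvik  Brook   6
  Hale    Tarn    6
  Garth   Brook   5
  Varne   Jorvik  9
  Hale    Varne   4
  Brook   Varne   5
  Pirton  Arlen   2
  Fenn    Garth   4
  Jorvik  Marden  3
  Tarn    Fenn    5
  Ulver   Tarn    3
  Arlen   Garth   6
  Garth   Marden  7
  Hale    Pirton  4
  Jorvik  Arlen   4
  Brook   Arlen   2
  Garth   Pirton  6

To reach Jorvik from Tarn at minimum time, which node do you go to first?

Hale

Enumerating some paths:
Tarn–Hale–Marden–Jorvik: 6+2+3 = 11
Tarn–Hale–Varne–Jorvik: 6+4+9 = 19
Tarn–Hale–Pirton–Arlen–Jorvik: 6+4+2+4 = 16
Tarn–Ulver–Arlen–Jorvik: 3+9+4 = 16
The minimum is 11 min via Tarn–Hale–Marden–Jorvik.
So from Tarn the first move is to Hale.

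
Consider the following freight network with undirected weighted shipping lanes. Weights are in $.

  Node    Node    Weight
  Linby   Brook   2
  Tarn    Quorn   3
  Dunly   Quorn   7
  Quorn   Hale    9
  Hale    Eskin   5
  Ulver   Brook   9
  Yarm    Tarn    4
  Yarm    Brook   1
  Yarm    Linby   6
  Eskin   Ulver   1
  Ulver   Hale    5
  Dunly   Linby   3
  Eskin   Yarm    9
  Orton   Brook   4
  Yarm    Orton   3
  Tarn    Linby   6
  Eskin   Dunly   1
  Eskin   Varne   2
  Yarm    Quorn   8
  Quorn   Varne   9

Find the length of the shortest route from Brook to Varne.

Running Dijkstra from Brook:
Brook: 0
Yarm: 1  (via Brook)
Linby: 2  (via Brook)
Orton: 4  (via Brook)
Tarn: 5  (via Yarm)
Dunly: 5  (via Linby)
Eskin: 6  (via Dunly)
Ulver: 7  (via Eskin)
Varne: 8  (via Eskin)
Shortest route: Brook → Linby → Dunly → Eskin → Varne = $8.

$8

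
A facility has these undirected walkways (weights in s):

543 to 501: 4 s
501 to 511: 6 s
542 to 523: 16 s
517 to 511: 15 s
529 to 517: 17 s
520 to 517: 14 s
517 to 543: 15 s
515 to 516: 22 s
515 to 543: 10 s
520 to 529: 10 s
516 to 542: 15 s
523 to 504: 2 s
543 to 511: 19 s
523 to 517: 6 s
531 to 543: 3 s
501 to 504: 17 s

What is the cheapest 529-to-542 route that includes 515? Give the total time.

Shortest 529→515: 529–517–543–515 = 42
Best 515 to 542: 515–516–542 costing 37
Total via 515: 42 + 37 = 79 s.

79 s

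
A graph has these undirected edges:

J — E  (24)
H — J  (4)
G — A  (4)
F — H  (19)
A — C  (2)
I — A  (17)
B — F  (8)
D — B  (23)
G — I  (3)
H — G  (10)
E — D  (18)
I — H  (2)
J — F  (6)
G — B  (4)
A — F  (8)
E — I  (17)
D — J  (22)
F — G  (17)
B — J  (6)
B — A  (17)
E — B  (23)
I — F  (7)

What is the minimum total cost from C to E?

26

Enumerating some paths:
C–A–G–B–E: 2+4+4+23 = 33
C–A–G–I–E: 2+4+3+17 = 26
C–A–G–H–I–E: 2+4+10+2+17 = 35
C–A–F–I–E: 2+8+7+17 = 34
Cheapest is C–A–G–I–E at 26.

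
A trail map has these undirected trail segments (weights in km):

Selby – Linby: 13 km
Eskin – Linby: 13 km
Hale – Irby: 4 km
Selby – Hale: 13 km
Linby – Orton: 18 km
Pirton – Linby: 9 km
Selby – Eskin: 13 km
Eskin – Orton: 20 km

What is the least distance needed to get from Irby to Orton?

Running Dijkstra from Irby:
Irby: 0
Hale: 4  (via Irby)
Selby: 17  (via Hale)
Linby: 30  (via Selby)
Eskin: 30  (via Selby)
Pirton: 39  (via Linby)
Orton: 48  (via Linby)
Shortest route: Irby → Hale → Selby → Linby → Orton = 48 km.

48 km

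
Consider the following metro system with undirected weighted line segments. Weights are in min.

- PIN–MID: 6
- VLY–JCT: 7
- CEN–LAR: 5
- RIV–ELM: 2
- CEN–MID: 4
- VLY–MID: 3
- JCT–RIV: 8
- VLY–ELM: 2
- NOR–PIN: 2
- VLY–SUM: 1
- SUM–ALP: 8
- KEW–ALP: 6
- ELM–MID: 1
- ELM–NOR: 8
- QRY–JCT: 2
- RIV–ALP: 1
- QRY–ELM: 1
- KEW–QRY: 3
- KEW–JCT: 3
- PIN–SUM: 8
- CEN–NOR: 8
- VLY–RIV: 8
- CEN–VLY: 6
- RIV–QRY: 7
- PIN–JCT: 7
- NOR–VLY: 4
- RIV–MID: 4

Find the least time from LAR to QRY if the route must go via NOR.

20 min

Shortest LAR→NOR: LAR → CEN → NOR = 13
Shortest NOR→QRY: NOR → VLY → ELM → QRY = 7
Total via NOR: 13 + 7 = 20 min.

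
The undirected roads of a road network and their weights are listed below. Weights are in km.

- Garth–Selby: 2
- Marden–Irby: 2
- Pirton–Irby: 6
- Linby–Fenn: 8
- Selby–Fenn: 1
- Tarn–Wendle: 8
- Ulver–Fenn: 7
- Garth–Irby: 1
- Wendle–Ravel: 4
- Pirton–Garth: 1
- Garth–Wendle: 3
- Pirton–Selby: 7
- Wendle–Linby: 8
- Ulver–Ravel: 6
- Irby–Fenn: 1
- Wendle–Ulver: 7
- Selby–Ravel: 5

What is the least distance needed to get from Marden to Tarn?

Compare a few routes:
Marden - Irby - Garth - Wendle - Tarn: 2+1+3+8 = 14
Marden - Irby - Fenn - Selby - Garth - Wendle - Tarn: 2+1+1+2+3+8 = 17
Marden - Irby - Pirton - Garth - Wendle - Tarn: 2+6+1+3+8 = 20
Marden - Irby - Fenn - Selby - Ravel - Wendle - Tarn: 2+1+1+5+4+8 = 21
The minimum is 14 km via Marden - Irby - Garth - Wendle - Tarn.

14 km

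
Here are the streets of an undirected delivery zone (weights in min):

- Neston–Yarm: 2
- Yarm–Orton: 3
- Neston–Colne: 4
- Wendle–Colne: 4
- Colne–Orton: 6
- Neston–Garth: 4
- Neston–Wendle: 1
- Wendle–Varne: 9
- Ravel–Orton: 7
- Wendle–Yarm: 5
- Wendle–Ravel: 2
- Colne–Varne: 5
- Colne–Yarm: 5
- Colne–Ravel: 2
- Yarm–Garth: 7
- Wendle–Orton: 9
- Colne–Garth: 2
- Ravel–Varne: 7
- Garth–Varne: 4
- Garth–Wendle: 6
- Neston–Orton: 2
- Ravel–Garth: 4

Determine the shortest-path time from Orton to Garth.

6 min

Shortest distances from Orton:
Orton: 0
Neston: 2  (via Orton)
Yarm: 3  (via Orton)
Wendle: 3  (via Neston)
Ravel: 5  (via Wendle)
Garth: 6  (via Neston)
Shortest route: Orton → Neston → Garth = 6 min.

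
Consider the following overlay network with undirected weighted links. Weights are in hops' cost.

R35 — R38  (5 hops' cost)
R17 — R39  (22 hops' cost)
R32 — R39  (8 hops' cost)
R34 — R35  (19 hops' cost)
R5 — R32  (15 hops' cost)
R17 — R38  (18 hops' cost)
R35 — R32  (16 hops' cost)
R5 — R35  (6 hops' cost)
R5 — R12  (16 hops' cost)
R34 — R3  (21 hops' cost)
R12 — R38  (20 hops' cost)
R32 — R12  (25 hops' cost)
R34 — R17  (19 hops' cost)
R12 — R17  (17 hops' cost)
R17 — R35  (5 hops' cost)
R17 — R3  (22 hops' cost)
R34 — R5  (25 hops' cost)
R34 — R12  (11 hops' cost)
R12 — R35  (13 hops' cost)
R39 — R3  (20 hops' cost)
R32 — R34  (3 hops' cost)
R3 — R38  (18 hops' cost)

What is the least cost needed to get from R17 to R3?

Settle nodes by increasing distance from R17:
R17: 0
R35: 5  (via R17)
R38: 10  (via R35)
R5: 11  (via R35)
R12: 17  (via R17)
R34: 19  (via R17)
R32: 21  (via R35)
R39: 22  (via R17)
R3: 22  (via R17)
Shortest route: R17–R3 = 22 hops' cost.

22 hops' cost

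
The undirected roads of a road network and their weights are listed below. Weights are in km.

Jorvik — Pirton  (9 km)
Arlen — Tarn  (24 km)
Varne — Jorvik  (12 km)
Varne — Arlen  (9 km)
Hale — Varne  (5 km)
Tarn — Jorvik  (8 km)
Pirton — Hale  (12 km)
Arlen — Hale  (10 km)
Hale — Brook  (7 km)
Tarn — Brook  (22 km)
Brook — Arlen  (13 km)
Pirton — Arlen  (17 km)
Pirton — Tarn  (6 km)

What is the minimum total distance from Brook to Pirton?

Running Dijkstra from Brook:
Brook: 0
Hale: 7  (via Brook)
Varne: 12  (via Hale)
Arlen: 13  (via Brook)
Pirton: 19  (via Hale)
Shortest route: Brook–Hale–Pirton = 19 km.

19 km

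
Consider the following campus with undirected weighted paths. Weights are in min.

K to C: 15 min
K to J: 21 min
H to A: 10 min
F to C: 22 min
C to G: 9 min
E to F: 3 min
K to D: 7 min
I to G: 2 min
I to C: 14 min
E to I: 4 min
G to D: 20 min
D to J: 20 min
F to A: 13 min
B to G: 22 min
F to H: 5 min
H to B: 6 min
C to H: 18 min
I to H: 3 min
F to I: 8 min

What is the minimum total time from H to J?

45 min

Compare a few routes:
H–I–G–C–K–J: 3+2+9+15+21 = 50
H–I–G–D–J: 3+2+20+20 = 45
Cheapest is H–I–G–D–J at 45 min.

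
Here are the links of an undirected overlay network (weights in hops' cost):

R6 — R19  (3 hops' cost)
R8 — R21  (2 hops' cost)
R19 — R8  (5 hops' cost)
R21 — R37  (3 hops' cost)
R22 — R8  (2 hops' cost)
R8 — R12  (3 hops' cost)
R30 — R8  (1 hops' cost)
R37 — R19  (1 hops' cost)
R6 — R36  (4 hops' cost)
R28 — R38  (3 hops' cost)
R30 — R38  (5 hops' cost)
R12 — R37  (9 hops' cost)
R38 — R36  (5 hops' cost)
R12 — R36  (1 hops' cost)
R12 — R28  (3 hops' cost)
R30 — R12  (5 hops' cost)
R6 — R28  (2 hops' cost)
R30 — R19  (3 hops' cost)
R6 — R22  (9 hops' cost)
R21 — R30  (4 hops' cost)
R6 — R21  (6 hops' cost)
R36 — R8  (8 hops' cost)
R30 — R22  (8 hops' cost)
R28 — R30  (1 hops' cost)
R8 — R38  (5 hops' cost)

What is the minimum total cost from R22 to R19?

Compare a few routes:
R22 - R8 - R19: 2+5 = 7
R22 - R8 - R30 - R19: 2+1+3 = 6
R22 - R8 - R21 - R37 - R19: 2+2+3+1 = 8
R22 - R8 - R30 - R28 - R6 - R19: 2+1+1+2+3 = 9
Cheapest is R22 - R8 - R30 - R19 at 6 hops' cost.

6 hops' cost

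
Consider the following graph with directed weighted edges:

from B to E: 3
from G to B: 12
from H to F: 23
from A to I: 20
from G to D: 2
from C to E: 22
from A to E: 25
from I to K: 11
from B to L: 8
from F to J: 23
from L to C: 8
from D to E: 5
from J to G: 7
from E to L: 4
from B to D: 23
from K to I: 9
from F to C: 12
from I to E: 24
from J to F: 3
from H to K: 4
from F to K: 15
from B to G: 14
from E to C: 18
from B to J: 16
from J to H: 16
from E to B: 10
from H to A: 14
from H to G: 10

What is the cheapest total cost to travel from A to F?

Candidate routes:
A–I–E–B–J–F: 20+24+10+16+3 = 73
A–E–B–J–H–F: 25+10+16+16+23 = 90
A–E–B–J–F: 25+10+16+3 = 54
Cheapest is A–E–B–J–F at 54.

54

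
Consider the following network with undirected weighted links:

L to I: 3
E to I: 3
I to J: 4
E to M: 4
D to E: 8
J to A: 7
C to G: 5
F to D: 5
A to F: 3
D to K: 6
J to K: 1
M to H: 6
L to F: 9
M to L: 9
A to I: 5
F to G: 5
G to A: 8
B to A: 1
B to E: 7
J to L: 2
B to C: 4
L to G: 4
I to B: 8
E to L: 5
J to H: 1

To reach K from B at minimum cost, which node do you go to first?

Candidate routes:
B–I–J–K: 8+4+1 = 13
B–A–I–J–K: 1+5+4+1 = 11
B–A–I–L–J–K: 1+5+3+2+1 = 12
B–A–J–K: 1+7+1 = 9
Cheapest is B–A–J–K at 9.
So from B the first move is to A.

A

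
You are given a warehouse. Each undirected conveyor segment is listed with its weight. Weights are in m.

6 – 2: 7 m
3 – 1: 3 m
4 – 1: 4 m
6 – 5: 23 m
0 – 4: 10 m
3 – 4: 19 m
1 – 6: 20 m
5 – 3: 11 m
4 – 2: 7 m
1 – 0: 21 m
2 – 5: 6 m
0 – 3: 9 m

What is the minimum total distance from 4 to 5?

Candidate routes:
4 → 2 → 5: 7+6 = 13
4 → 1 → 3 → 5: 4+3+11 = 18
4 → 0 → 3 → 5: 10+9+11 = 30
Cheapest is 4 → 2 → 5 at 13 m.

13 m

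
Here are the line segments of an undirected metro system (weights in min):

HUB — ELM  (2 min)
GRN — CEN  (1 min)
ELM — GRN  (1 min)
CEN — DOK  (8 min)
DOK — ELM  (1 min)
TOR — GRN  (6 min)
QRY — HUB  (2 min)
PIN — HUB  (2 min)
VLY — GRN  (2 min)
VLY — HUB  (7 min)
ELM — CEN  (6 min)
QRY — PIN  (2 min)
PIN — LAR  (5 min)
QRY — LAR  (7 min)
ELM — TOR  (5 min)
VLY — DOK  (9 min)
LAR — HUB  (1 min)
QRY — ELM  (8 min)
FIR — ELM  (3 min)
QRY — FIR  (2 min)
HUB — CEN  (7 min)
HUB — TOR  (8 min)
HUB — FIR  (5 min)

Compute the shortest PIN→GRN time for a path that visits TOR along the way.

Shortest PIN→TOR: PIN → HUB → ELM → TOR = 9
Best TOR to GRN: TOR → GRN costing 6
Total via TOR: 9 + 6 = 15 min.

15 min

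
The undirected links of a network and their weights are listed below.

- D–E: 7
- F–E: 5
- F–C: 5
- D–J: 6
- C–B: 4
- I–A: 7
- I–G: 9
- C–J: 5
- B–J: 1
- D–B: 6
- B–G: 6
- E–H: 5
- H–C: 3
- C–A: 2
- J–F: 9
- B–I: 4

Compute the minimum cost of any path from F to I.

13

Compare a few routes:
F → C → A → I: 5+2+7 = 14
F → J → B → I: 9+1+4 = 14
F → C → B → I: 5+4+4 = 13
F → C → J → B → I: 5+5+1+4 = 15
Cheapest is F → C → B → I at 13.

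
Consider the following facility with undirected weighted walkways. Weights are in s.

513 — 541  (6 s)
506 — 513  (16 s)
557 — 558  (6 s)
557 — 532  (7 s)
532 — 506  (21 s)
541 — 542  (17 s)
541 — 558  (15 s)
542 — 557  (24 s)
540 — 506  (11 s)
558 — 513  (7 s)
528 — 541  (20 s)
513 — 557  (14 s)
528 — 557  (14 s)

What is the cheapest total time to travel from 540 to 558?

34 s

Candidate routes:
540 → 506 → 513 → 558: 11+16+7 = 34
540 → 506 → 532 → 557 → 558: 11+21+7+6 = 45
Cheapest is 540 → 506 → 513 → 558 at 34 s.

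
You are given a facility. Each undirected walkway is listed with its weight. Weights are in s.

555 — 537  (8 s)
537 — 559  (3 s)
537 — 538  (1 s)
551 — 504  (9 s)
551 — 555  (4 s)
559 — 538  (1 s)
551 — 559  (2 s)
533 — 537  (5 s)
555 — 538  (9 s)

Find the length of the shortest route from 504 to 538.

Settle nodes by increasing distance from 504:
504: 0
551: 9  (via 504)
559: 11  (via 551)
538: 12  (via 559)
Shortest route: 504 → 551 → 559 → 538 = 12 s.

12 s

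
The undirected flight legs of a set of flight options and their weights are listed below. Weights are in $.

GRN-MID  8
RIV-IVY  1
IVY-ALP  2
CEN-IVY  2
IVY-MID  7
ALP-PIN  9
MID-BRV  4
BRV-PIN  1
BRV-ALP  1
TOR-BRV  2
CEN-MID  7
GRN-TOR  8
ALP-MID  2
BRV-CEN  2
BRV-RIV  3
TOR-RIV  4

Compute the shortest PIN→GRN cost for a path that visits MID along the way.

Shortest PIN→MID: PIN–BRV–ALP–MID = 4
Best MID to GRN: MID–GRN costing 8
Total via MID: 4 + 8 = $12.

$12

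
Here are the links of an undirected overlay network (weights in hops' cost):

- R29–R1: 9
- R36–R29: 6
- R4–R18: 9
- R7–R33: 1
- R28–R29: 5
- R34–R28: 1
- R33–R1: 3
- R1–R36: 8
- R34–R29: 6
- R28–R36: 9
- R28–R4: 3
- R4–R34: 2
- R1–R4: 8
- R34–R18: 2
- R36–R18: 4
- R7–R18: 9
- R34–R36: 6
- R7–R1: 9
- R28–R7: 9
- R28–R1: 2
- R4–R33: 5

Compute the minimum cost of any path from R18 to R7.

Compare a few routes:
R18 - R34 - R28 - R7: 2+1+9 = 12
R18 - R7: 9 = 9
R18 - R34 - R4 - R33 - R7: 2+2+5+1 = 10
R18 - R34 - R28 - R4 - R33 - R7: 2+1+3+5+1 = 12
Cheapest is R18 - R7 at 9 hops' cost.

9 hops' cost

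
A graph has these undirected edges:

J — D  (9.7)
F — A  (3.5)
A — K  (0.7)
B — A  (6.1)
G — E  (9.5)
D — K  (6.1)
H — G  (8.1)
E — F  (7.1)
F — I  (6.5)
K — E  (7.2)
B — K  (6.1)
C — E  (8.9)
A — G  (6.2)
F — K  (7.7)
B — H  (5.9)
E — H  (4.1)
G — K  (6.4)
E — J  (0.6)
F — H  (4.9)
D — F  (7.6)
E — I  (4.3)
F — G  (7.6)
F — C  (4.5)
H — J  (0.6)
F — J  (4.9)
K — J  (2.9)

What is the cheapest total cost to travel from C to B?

Shortest distances from C:
C: 0
F: 4.5  (via C)
A: 8  (via F)
K: 8.7  (via A)
E: 8.9  (via C)
H: 9.4  (via F)
J: 9.4  (via F)
I: 11  (via F)
D: 12.1  (via F)
G: 12.1  (via F)
B: 14.1  (via A)
Shortest route: C–F–A–B = 14.1.

14.1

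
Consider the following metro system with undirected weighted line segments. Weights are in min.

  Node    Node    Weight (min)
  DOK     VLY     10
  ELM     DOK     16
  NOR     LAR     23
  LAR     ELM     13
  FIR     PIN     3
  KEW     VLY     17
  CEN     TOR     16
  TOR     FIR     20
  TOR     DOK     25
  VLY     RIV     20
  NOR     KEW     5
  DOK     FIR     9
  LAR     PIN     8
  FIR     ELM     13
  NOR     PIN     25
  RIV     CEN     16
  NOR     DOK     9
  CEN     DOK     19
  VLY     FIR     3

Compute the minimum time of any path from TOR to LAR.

31 min

Shortest distances from TOR:
TOR: 0
CEN: 16  (via TOR)
FIR: 20  (via TOR)
VLY: 23  (via FIR)
PIN: 23  (via FIR)
DOK: 25  (via TOR)
LAR: 31  (via PIN)
Shortest route: TOR–FIR–PIN–LAR = 31 min.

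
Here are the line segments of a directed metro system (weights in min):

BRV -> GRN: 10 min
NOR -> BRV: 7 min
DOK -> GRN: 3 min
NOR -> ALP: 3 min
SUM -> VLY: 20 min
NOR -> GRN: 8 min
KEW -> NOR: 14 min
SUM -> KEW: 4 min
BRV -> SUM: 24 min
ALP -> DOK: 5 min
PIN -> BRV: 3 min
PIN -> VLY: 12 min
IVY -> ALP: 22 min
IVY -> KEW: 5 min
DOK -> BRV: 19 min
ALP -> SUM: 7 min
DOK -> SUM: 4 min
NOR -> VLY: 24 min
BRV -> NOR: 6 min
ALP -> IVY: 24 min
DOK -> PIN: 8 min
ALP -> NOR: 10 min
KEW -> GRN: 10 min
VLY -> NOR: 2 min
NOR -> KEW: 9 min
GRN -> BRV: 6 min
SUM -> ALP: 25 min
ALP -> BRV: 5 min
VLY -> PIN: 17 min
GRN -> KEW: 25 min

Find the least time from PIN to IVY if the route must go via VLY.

Shortest PIN→VLY: PIN → VLY = 12
Best VLY to IVY: VLY → NOR → ALP → IVY costing 29
Total via VLY: 12 + 29 = 41 min.

41 min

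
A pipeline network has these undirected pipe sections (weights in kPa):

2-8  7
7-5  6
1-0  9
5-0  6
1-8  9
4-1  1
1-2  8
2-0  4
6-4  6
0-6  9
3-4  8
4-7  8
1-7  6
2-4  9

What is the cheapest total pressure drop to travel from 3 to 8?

Enumerating some paths:
3 - 4 - 1 - 2 - 8: 8+1+8+7 = 24
3 - 4 - 2 - 8: 8+9+7 = 24
3 - 4 - 1 - 8: 8+1+9 = 18
The minimum is 18 kPa via 3 - 4 - 1 - 8.

18 kPa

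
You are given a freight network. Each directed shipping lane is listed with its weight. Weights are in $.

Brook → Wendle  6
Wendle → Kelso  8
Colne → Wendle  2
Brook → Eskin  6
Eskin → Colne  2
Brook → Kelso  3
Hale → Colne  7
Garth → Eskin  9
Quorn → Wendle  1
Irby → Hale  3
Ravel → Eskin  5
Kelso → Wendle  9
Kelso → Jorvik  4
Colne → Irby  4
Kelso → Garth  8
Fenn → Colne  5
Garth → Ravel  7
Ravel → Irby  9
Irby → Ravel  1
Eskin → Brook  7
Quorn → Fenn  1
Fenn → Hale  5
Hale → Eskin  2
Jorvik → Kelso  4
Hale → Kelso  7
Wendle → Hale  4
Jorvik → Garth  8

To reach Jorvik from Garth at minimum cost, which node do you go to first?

Eskin

Compare a few routes:
Garth → Eskin → Colne → Wendle → Kelso → Jorvik: 9+2+2+8+4 = 25
Garth → Ravel → Eskin → Colne → Wendle → Kelso → Jorvik: 7+5+2+2+8+4 = 28
Garth → Ravel → Eskin → Brook → Kelso → Jorvik: 7+5+7+3+4 = 26
Garth → Eskin → Brook → Kelso → Jorvik: 9+7+3+4 = 23
The minimum is $23 via Garth → Eskin → Brook → Kelso → Jorvik.
So from Garth the first move is to Eskin.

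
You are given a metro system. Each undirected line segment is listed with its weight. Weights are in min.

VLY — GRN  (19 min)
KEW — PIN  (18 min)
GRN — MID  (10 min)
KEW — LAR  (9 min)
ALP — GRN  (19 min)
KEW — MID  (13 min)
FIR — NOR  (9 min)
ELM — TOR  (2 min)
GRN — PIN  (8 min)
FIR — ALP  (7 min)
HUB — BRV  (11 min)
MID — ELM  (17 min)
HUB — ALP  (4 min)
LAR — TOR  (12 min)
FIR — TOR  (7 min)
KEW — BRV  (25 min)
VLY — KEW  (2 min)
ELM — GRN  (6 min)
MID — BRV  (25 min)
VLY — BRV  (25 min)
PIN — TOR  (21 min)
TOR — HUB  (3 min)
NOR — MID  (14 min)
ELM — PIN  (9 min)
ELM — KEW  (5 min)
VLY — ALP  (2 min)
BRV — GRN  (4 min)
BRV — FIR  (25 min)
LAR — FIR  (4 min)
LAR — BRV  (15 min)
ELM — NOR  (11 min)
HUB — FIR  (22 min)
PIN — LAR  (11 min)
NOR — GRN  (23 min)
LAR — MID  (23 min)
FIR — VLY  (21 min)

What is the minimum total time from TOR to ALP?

7 min

Running Dijkstra from TOR:
TOR: 0
ELM: 2  (via TOR)
HUB: 3  (via TOR)
FIR: 7  (via TOR)
ALP: 7  (via HUB)
Shortest route: TOR–HUB–ALP = 7 min.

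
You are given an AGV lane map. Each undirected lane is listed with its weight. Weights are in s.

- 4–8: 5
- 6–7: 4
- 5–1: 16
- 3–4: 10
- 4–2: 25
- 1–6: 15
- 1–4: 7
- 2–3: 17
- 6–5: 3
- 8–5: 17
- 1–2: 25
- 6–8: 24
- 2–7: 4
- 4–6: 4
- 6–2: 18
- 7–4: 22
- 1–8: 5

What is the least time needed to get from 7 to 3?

Shortest distances from 7:
7: 0
2: 4  (via 7)
6: 4  (via 7)
5: 7  (via 6)
4: 8  (via 6)
8: 13  (via 4)
1: 15  (via 4)
3: 18  (via 4)
Shortest route: 7 → 6 → 4 → 3 = 18 s.

18 s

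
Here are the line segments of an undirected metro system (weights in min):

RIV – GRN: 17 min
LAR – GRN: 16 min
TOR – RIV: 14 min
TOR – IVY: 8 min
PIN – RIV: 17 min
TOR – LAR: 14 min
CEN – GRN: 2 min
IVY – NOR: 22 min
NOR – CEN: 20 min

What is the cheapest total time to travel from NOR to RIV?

Settle nodes by increasing distance from NOR:
NOR: 0
CEN: 20  (via NOR)
GRN: 22  (via CEN)
IVY: 22  (via NOR)
TOR: 30  (via IVY)
LAR: 38  (via GRN)
RIV: 39  (via GRN)
Shortest route: NOR–CEN–GRN–RIV = 39 min.

39 min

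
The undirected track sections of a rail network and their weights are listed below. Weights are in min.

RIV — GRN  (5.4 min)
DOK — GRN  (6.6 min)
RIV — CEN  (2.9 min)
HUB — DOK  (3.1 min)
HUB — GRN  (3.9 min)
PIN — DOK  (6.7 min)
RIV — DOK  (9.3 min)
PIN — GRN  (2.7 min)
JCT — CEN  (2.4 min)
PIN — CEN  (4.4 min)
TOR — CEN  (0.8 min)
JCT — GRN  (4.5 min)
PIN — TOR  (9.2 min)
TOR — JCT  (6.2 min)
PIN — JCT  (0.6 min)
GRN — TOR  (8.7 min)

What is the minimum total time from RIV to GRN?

5.4 min

Candidate routes:
RIV - CEN - JCT - PIN - GRN: 2.9+2.4+0.6+2.7 = 8.6
RIV - CEN - JCT - GRN: 2.9+2.4+4.5 = 9.8
RIV - CEN - PIN - GRN: 2.9+4.4+2.7 = 10
RIV - GRN: 5.4 = 5.4
Cheapest is RIV - GRN at 5.4 min.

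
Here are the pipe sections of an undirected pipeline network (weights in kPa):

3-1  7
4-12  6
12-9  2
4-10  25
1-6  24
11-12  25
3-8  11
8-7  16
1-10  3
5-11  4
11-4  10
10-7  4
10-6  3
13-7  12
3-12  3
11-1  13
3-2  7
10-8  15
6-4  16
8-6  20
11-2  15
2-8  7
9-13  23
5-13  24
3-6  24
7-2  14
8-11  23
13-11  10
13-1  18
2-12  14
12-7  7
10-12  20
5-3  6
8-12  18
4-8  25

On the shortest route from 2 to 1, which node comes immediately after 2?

3

Enumerating some paths:
2 - 7 - 10 - 1: 14+4+3 = 21
2 - 3 - 1: 7+7 = 14
2 - 3 - 12 - 7 - 10 - 1: 7+3+7+4+3 = 24
2 - 12 - 3 - 1: 14+3+7 = 24
The minimum is 14 kPa via 2 - 3 - 1.
So from 2 the first move is to 3.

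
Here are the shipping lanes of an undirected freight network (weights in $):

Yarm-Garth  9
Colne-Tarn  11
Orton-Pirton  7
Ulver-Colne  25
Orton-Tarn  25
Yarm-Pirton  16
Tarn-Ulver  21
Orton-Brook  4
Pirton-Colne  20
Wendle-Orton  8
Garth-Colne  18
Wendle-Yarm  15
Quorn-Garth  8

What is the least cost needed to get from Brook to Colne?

Running Dijkstra from Brook:
Brook: 0
Orton: 4  (via Brook)
Pirton: 11  (via Orton)
Wendle: 12  (via Orton)
Yarm: 27  (via Pirton)
Tarn: 29  (via Orton)
Colne: 31  (via Pirton)
Shortest route: Brook–Orton–Pirton–Colne = $31.

$31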